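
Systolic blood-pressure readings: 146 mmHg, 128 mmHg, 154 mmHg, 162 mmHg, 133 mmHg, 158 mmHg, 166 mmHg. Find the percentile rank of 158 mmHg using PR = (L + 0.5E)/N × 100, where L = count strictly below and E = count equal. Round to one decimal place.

64.3

N = 7.
Strictly below 158: 4. Equal to 158: 1.
PR = (4 + 0.5·1)/7 × 100 = 64.3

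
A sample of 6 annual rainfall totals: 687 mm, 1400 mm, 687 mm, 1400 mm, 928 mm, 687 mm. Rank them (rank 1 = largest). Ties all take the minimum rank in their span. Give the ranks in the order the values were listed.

Sorted (descending): 1400, 1400, 928, 687, 687, 687
The 2 values of 1400 occupy positions 1–2 → each gets rank 1.
The 3 values of 687 occupy positions 4–6 → each gets rank 4.

4, 1, 4, 1, 3, 4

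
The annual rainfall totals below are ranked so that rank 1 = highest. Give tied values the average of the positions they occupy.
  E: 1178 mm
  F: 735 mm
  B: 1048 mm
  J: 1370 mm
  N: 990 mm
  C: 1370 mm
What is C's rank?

1.5

Sorted (descending): 1370, 1370, 1178, 1048, 990, 735
The 2 values of 1370 occupy positions 1–2 → average rank (1+2)/2 = 1.5.
C has value 1370 mm → rank 1.5.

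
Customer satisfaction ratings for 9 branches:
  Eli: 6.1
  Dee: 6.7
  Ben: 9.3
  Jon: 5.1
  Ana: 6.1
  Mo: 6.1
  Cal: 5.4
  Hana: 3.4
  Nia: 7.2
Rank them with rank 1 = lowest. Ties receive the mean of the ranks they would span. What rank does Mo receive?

5

Sorted (ascending): 3.4, 5.1, 5.4, 6.1, 6.1, 6.1, 6.7, 7.2, 9.3
The 3 values of 6.1 occupy positions 4–6 → average rank 5.
Mo has value 6.1 → rank 5.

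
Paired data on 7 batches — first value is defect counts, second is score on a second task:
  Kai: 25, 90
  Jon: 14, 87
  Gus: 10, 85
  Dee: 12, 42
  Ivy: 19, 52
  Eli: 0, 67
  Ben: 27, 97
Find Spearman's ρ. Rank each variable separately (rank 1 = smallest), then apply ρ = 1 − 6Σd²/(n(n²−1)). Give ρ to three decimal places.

Ranks of variable 1: 6, 4, 2, 3, 5, 1, 7
Ranks of variable 2: 6, 5, 4, 1, 2, 3, 7
d = r₁ − r₂: 0, -1, -2, 2, 3, -2, 0
d²: 0, 1, 4, 4, 9, 4, 0; Σd² = 22
ρ = 1 − 6·22/(7·48) = 1 − 132/336 = 0.607

0.607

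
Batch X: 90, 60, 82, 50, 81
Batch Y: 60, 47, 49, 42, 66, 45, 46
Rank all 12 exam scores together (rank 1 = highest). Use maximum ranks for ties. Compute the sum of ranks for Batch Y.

Sorted (descending): 90, 82, 81, 66, 60, 60, 50, 49, 47, 46, 45, 42
The 2 values of 60 occupy positions 5–6 → each gets rank 6.
Batch Y values → pooled ranks: 60→6, 47→9, 49→8, 42→12, 66→4, 45→11, 46→10
Rank sum = 6 + 9 + 8 + 12 + 4 + 11 + 10 = 60

60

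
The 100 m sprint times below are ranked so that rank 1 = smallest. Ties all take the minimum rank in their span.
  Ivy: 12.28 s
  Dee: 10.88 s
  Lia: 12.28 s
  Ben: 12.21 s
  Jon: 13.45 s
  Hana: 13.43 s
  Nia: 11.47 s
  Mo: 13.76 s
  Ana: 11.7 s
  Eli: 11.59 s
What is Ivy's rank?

6

Sorted (ascending): 10.88, 11.47, 11.59, 11.7, 12.21, 12.28, 12.28, 13.43, 13.45, 13.76
The 2 values of 12.28 occupy positions 6–7 → each gets rank 6.
Ivy has value 12.28 s → rank 6.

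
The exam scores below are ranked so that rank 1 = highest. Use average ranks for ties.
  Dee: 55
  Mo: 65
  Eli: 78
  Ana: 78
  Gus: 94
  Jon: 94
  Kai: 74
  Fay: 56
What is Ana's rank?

3.5

Sorted (descending): 94, 94, 78, 78, 74, 65, 56, 55
The 2 values of 94 occupy positions 1–2 → average rank (1+2)/2 = 1.5.
The 2 values of 78 occupy positions 3–4 → average rank (3+4)/2 = 3.5.
Ana has value 78 → rank 3.5.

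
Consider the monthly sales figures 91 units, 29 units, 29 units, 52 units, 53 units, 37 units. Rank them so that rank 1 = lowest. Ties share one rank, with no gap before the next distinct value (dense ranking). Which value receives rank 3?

Sorted (ascending): 29, 29, 37, 52, 53, 91
The 2 values of 29 share dense rank 1.
Remaining distinct values take the next consecutive integers.
Rank 3 → value 52.

52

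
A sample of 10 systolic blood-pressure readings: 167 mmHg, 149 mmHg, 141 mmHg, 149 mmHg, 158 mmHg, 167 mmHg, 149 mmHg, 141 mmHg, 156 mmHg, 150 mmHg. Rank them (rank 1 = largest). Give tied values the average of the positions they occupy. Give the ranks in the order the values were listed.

1.5, 7, 9.5, 7, 3, 1.5, 7, 9.5, 4, 5

Sorted (descending): 167, 167, 158, 156, 150, 149, 149, 149, 141, 141
The 2 values of 167 occupy positions 1–2 → average rank (1+2)/2 = 1.5.
The 3 values of 149 occupy positions 6–8 → average rank 7.
The 2 values of 141 occupy positions 9–10 → average rank (9+10)/2 = 9.5.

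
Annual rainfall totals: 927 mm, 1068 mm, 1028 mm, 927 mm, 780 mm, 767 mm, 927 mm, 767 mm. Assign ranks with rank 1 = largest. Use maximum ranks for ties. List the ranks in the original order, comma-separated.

Sorted (descending): 1068, 1028, 927, 927, 927, 780, 767, 767
The 3 values of 927 occupy positions 3–5 → each gets rank 5.
The 2 values of 767 occupy positions 7–8 → each gets rank 8.

5, 1, 2, 5, 6, 8, 5, 8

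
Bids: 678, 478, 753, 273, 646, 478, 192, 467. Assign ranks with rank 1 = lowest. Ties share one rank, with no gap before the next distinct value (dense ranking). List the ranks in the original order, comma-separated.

Sorted (ascending): 192, 273, 467, 478, 478, 646, 678, 753
The 2 values of 478 share dense rank 4.
Remaining distinct values take the next consecutive integers.

6, 4, 7, 2, 5, 4, 1, 3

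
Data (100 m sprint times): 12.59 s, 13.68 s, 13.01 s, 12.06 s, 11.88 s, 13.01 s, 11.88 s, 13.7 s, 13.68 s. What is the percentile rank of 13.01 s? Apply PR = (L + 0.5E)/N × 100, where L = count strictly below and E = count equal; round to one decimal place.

55.6

N = 9.
Strictly below 13.01: 4. Equal to 13.01: 2.
PR = (4 + 0.5·2)/9 × 100 = 55.6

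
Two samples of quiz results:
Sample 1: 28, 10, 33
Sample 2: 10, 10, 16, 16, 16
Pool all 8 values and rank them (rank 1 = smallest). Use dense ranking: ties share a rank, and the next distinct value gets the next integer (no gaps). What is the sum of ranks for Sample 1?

8

Sorted (ascending): 10, 10, 10, 16, 16, 16, 28, 33
The 3 values of 10 share dense rank 1.
The 3 values of 16 share dense rank 2.
Remaining distinct values take the next consecutive integers.
Sample 1 values → pooled ranks: 28→3, 10→1, 33→4
Rank sum = 3 + 1 + 4 = 8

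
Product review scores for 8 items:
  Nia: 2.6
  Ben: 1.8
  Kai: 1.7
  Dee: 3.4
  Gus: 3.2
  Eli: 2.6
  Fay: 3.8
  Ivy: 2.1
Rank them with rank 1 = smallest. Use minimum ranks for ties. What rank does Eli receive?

Sorted (ascending): 1.7, 1.8, 2.1, 2.6, 2.6, 3.2, 3.4, 3.8
The 2 values of 2.6 occupy positions 4–5 → each gets rank 4.
Eli has value 2.6 → rank 4.

4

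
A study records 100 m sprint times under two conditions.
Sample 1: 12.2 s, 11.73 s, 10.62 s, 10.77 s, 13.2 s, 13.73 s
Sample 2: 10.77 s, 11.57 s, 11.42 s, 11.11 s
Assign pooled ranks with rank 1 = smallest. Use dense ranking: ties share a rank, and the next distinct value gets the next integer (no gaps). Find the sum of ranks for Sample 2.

14

Sorted (ascending): 10.62, 10.77, 10.77, 11.11, 11.42, 11.57, 11.73, 12.2, 13.2, 13.73
The 2 values of 10.77 share dense rank 2.
Remaining distinct values take the next consecutive integers.
Sample 2 values → pooled ranks: 10.77→2, 11.57→5, 11.42→4, 11.11→3
Rank sum = 2 + 5 + 4 + 3 = 14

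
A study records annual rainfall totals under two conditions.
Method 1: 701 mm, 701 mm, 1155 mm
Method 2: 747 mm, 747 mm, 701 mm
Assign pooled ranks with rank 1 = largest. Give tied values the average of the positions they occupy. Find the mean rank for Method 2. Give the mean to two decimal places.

Sorted (descending): 1155, 747, 747, 701, 701, 701
The 2 values of 747 occupy positions 2–3 → average rank (2+3)/2 = 2.5.
The 3 values of 701 occupy positions 4–6 → average rank 5.
Method 2 values → pooled ranks: 747→2.5, 747→2.5, 701→5
Mean rank = (2.5 + 2.5 + 5) / 3 = 3.33

3.33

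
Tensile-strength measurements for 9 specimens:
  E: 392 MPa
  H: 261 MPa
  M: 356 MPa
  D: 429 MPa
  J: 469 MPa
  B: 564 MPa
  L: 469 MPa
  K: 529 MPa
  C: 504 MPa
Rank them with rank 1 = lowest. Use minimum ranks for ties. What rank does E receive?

3

Sorted (ascending): 261, 356, 392, 429, 469, 469, 504, 529, 564
The 2 values of 469 occupy positions 5–6 → each gets rank 5.
E has value 392 MPa → rank 3.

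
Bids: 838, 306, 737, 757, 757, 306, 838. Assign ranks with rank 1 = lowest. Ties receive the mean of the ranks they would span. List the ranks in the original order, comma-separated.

Sorted (ascending): 306, 306, 737, 757, 757, 838, 838
The 2 values of 306 occupy positions 1–2 → average rank (1+2)/2 = 1.5.
The 2 values of 757 occupy positions 4–5 → average rank (4+5)/2 = 4.5.
The 2 values of 838 occupy positions 6–7 → average rank (6+7)/2 = 6.5.

6.5, 1.5, 3, 4.5, 4.5, 1.5, 6.5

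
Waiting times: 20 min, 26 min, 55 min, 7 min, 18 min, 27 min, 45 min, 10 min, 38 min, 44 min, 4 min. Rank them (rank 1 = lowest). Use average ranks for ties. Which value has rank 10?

Sorted (ascending): 4, 7, 10, 18, 20, 26, 27, 38, 44, 45, 55
No ties — each value takes its position as its rank.
Rank 10 → value 45.

45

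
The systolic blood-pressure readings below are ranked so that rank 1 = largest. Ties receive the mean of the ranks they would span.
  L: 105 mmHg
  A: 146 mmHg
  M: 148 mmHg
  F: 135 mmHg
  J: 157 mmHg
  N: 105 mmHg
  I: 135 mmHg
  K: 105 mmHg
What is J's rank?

1

Sorted (descending): 157, 148, 146, 135, 135, 105, 105, 105
The 2 values of 135 occupy positions 4–5 → average rank (4+5)/2 = 4.5.
The 3 values of 105 occupy positions 6–8 → average rank 7.
J has value 157 mmHg → rank 1.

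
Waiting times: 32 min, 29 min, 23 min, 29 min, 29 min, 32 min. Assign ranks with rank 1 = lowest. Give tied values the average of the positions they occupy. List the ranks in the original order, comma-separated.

Sorted (ascending): 23, 29, 29, 29, 32, 32
The 3 values of 29 occupy positions 2–4 → average rank 3.
The 2 values of 32 occupy positions 5–6 → average rank (5+6)/2 = 5.5.

5.5, 3, 1, 3, 3, 5.5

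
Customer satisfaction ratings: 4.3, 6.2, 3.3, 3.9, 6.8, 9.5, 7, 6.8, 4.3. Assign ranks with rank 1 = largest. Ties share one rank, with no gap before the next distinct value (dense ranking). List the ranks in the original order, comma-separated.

5, 4, 7, 6, 3, 1, 2, 3, 5

Sorted (descending): 9.5, 7, 6.8, 6.8, 6.2, 4.3, 4.3, 3.9, 3.3
The 2 values of 6.8 share dense rank 3.
The 2 values of 4.3 share dense rank 5.
Remaining distinct values take the next consecutive integers.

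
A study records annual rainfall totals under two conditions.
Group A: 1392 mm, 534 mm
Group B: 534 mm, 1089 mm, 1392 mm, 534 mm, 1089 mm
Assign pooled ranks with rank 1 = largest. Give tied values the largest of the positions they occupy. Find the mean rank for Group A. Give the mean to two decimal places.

Sorted (descending): 1392, 1392, 1089, 1089, 534, 534, 534
The 2 values of 1392 occupy positions 1–2 → each gets rank 2.
The 2 values of 1089 occupy positions 3–4 → each gets rank 4.
The 3 values of 534 occupy positions 5–7 → each gets rank 7.
Group A values → pooled ranks: 1392→2, 534→7
Mean rank = (2 + 7) / 2 = 4.50

4.50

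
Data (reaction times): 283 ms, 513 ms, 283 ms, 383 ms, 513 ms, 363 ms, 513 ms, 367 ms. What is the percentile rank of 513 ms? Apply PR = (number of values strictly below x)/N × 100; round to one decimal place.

62.5

N = 8.
Strictly below 513: 5. Equal to 513: 3.
PR = 5/8 × 100 = 62.5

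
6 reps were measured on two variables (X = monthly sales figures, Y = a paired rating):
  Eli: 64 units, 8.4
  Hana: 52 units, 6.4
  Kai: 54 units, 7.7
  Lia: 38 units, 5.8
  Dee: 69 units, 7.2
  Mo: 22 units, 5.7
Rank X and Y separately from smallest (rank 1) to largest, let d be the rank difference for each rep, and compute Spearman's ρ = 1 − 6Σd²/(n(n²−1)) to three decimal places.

0.829

Ranks of variable 1: 5, 3, 4, 2, 6, 1
Ranks of variable 2: 6, 3, 5, 2, 4, 1
d = r₁ − r₂: -1, 0, -1, 0, 2, 0
d²: 1, 0, 1, 0, 4, 0; Σd² = 6
ρ = 1 − 6·6/(6·35) = 1 − 36/210 = 0.829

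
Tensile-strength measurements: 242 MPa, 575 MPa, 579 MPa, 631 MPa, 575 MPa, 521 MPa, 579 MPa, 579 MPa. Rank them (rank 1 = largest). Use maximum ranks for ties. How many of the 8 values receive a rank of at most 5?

4

Sorted (descending): 631, 579, 579, 579, 575, 575, 521, 242
The 3 values of 579 occupy positions 2–4 → each gets rank 4.
The 2 values of 575 occupy positions 5–6 → each gets rank 6.
Ranks ≤ 5: {1, 4, 4, 4} → 4 values.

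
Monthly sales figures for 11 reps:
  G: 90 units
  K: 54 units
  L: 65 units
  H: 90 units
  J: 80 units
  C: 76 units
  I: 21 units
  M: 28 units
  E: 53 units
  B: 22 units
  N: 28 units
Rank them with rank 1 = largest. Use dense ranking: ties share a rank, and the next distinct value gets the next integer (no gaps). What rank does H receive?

Sorted (descending): 90, 90, 80, 76, 65, 54, 53, 28, 28, 22, 21
The 2 values of 90 share dense rank 1.
The 2 values of 28 share dense rank 7.
Remaining distinct values take the next consecutive integers.
H has value 90 units → rank 1.

1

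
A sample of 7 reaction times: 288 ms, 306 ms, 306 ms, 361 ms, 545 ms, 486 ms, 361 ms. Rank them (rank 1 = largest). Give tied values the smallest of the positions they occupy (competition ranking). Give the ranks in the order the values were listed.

7, 5, 5, 3, 1, 2, 3

Sorted (descending): 545, 486, 361, 361, 306, 306, 288
The 2 values of 361 occupy positions 3–4 → each gets rank 3.
The 2 values of 306 occupy positions 5–6 → each gets rank 5.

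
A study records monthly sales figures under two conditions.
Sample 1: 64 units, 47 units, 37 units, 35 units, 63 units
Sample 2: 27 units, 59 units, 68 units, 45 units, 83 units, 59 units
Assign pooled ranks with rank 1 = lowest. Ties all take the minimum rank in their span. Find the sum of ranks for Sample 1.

27

Sorted (ascending): 27, 35, 37, 45, 47, 59, 59, 63, 64, 68, 83
The 2 values of 59 occupy positions 6–7 → each gets rank 6.
Sample 1 values → pooled ranks: 64→9, 47→5, 37→3, 35→2, 63→8
Rank sum = 9 + 5 + 3 + 2 + 8 = 27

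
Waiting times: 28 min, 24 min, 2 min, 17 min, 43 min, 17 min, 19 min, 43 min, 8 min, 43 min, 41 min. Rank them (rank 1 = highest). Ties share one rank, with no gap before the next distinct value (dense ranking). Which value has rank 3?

Sorted (descending): 43, 43, 43, 41, 28, 24, 19, 17, 17, 8, 2
The 3 values of 43 share dense rank 1.
The 2 values of 17 share dense rank 6.
Remaining distinct values take the next consecutive integers.
Rank 3 → value 28.

28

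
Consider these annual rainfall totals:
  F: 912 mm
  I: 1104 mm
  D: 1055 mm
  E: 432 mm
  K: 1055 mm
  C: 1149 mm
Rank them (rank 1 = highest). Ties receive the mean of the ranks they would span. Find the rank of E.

6

Sorted (descending): 1149, 1104, 1055, 1055, 912, 432
The 2 values of 1055 occupy positions 3–4 → average rank (3+4)/2 = 3.5.
E has value 432 mm → rank 6.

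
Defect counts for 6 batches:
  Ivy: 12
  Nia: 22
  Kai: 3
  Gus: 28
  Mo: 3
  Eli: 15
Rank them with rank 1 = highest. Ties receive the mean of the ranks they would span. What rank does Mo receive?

5.5

Sorted (descending): 28, 22, 15, 12, 3, 3
The 2 values of 3 occupy positions 5–6 → average rank (5+6)/2 = 5.5.
Mo has value 3 → rank 5.5.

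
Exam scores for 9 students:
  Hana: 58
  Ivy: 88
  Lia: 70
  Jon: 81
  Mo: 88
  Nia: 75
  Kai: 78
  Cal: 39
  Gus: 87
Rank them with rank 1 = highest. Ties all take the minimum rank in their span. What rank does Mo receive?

1

Sorted (descending): 88, 88, 87, 81, 78, 75, 70, 58, 39
The 2 values of 88 occupy positions 1–2 → each gets rank 1.
Mo has value 88 → rank 1.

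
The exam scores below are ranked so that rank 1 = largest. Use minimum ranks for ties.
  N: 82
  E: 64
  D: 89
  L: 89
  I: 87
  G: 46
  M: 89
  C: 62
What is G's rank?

8

Sorted (descending): 89, 89, 89, 87, 82, 64, 62, 46
The 3 values of 89 occupy positions 1–3 → each gets rank 1.
G has value 46 → rank 8.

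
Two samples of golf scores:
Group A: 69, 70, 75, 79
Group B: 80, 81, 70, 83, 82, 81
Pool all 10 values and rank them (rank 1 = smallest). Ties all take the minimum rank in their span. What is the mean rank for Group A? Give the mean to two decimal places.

Sorted (ascending): 69, 70, 70, 75, 79, 80, 81, 81, 82, 83
The 2 values of 70 occupy positions 2–3 → each gets rank 2.
The 2 values of 81 occupy positions 7–8 → each gets rank 7.
Group A values → pooled ranks: 69→1, 70→2, 75→4, 79→5
Mean rank = (1 + 2 + 4 + 5) / 4 = 3.00

3.00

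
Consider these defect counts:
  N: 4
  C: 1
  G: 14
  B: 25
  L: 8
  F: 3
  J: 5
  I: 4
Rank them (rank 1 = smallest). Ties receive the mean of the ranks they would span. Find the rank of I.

Sorted (ascending): 1, 3, 4, 4, 5, 8, 14, 25
The 2 values of 4 occupy positions 3–4 → average rank (3+4)/2 = 3.5.
I has value 4 → rank 3.5.

3.5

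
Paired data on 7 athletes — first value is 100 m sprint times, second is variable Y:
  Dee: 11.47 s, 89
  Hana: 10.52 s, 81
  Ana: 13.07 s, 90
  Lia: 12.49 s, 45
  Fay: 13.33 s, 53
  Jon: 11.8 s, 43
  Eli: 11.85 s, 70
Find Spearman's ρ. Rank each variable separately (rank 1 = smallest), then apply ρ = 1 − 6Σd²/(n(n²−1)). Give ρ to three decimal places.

Ranks of variable 1: 2, 1, 6, 5, 7, 3, 4
Ranks of variable 2: 6, 5, 7, 2, 3, 1, 4
d = r₁ − r₂: -4, -4, -1, 3, 4, 2, 0
d²: 16, 16, 1, 9, 16, 4, 0; Σd² = 62
ρ = 1 − 6·62/(7·48) = 1 − 372/336 = -0.107

-0.107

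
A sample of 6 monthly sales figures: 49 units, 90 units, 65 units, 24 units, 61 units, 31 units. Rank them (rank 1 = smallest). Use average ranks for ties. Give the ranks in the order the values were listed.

3, 6, 5, 1, 4, 2

Sorted (ascending): 24, 31, 49, 61, 65, 90
No ties — each value takes its position as its rank.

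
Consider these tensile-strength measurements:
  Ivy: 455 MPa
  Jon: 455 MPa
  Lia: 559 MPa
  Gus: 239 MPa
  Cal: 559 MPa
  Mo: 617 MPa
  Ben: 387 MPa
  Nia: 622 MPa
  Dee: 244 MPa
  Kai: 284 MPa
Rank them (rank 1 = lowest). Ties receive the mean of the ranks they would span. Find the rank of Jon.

5.5

Sorted (ascending): 239, 244, 284, 387, 455, 455, 559, 559, 617, 622
The 2 values of 455 occupy positions 5–6 → average rank (5+6)/2 = 5.5.
The 2 values of 559 occupy positions 7–8 → average rank (7+8)/2 = 7.5.
Jon has value 455 MPa → rank 5.5.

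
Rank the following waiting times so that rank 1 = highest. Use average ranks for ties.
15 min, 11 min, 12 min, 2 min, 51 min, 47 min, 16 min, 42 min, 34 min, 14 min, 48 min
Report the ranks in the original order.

7, 10, 9, 11, 1, 3, 6, 4, 5, 8, 2

Sorted (descending): 51, 48, 47, 42, 34, 16, 15, 14, 12, 11, 2
No ties — each value takes its position as its rank.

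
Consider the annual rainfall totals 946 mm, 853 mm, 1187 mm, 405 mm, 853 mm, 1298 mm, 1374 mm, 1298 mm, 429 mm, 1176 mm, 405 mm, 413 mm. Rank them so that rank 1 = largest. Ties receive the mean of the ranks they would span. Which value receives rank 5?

Sorted (descending): 1374, 1298, 1298, 1187, 1176, 946, 853, 853, 429, 413, 405, 405
The 2 values of 1298 occupy positions 2–3 → average rank (2+3)/2 = 2.5.
The 2 values of 853 occupy positions 7–8 → average rank (7+8)/2 = 7.5.
The 2 values of 405 occupy positions 11–12 → average rank (11+12)/2 = 11.5.
Rank 5 → value 1176.

1176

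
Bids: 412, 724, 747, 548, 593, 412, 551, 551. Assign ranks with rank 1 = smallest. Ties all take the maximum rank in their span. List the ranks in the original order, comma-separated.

Sorted (ascending): 412, 412, 548, 551, 551, 593, 724, 747
The 2 values of 412 occupy positions 1–2 → each gets rank 2.
The 2 values of 551 occupy positions 4–5 → each gets rank 5.

2, 7, 8, 3, 6, 2, 5, 5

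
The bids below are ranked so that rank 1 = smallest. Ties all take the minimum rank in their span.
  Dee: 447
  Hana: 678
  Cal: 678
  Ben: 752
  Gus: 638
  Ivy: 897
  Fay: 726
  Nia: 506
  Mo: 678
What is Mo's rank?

4

Sorted (ascending): 447, 506, 638, 678, 678, 678, 726, 752, 897
The 3 values of 678 occupy positions 4–6 → each gets rank 4.
Mo has value 678 → rank 4.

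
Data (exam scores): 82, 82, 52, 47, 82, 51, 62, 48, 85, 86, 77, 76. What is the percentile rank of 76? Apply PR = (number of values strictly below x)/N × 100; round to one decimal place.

N = 12.
Strictly below 76: 5. Equal to 76: 1.
PR = 5/12 × 100 = 41.7

41.7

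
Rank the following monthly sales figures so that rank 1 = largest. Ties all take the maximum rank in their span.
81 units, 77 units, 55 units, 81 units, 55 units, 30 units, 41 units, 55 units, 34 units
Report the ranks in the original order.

Sorted (descending): 81, 81, 77, 55, 55, 55, 41, 34, 30
The 2 values of 81 occupy positions 1–2 → each gets rank 2.
The 3 values of 55 occupy positions 4–6 → each gets rank 6.

2, 3, 6, 2, 6, 9, 7, 6, 8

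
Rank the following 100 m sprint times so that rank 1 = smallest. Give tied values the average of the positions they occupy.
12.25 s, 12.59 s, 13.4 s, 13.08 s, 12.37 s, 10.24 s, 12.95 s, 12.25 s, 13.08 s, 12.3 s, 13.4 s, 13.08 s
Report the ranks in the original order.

Sorted (ascending): 10.24, 12.25, 12.25, 12.3, 12.37, 12.59, 12.95, 13.08, 13.08, 13.08, 13.4, 13.4
The 2 values of 12.25 occupy positions 2–3 → average rank (2+3)/2 = 2.5.
The 3 values of 13.08 occupy positions 8–10 → average rank 9.
The 2 values of 13.4 occupy positions 11–12 → average rank (11+12)/2 = 11.5.

2.5, 6, 11.5, 9, 5, 1, 7, 2.5, 9, 4, 11.5, 9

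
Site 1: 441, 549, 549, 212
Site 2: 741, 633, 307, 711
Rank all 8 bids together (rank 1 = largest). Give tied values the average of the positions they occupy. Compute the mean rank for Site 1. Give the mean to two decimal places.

Sorted (descending): 741, 711, 633, 549, 549, 441, 307, 212
The 2 values of 549 occupy positions 4–5 → average rank (4+5)/2 = 4.5.
Site 1 values → pooled ranks: 441→6, 549→4.5, 549→4.5, 212→8
Mean rank = (6 + 4.5 + 4.5 + 8) / 4 = 5.75

5.75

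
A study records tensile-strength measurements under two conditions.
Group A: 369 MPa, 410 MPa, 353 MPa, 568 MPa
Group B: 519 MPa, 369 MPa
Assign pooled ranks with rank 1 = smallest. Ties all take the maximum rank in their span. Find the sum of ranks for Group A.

Sorted (ascending): 353, 369, 369, 410, 519, 568
The 2 values of 369 occupy positions 2–3 → each gets rank 3.
Group A values → pooled ranks: 369→3, 410→4, 353→1, 568→6
Rank sum = 3 + 4 + 1 + 6 = 14

14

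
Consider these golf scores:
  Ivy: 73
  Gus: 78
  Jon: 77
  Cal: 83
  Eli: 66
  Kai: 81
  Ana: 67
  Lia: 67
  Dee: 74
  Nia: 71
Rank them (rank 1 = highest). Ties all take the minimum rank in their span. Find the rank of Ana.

8

Sorted (descending): 83, 81, 78, 77, 74, 73, 71, 67, 67, 66
The 2 values of 67 occupy positions 8–9 → each gets rank 8.
Ana has value 67 → rank 8.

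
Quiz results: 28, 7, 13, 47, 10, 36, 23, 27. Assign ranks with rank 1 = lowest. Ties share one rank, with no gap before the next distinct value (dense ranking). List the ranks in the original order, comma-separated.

Sorted (ascending): 7, 10, 13, 23, 27, 28, 36, 47
No ties — each value takes its position as its rank.

6, 1, 3, 8, 2, 7, 4, 5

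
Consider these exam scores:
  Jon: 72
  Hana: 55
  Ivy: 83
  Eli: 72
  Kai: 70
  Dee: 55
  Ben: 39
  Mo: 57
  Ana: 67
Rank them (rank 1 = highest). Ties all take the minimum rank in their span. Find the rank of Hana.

Sorted (descending): 83, 72, 72, 70, 67, 57, 55, 55, 39
The 2 values of 72 occupy positions 2–3 → each gets rank 2.
The 2 values of 55 occupy positions 7–8 → each gets rank 7.
Hana has value 55 → rank 7.

7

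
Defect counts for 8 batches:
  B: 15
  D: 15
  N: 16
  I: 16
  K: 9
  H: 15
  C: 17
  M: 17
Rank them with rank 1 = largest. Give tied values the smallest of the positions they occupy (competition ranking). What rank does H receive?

5

Sorted (descending): 17, 17, 16, 16, 15, 15, 15, 9
The 2 values of 17 occupy positions 1–2 → each gets rank 1.
The 2 values of 16 occupy positions 3–4 → each gets rank 3.
The 3 values of 15 occupy positions 5–7 → each gets rank 5.
H has value 15 → rank 5.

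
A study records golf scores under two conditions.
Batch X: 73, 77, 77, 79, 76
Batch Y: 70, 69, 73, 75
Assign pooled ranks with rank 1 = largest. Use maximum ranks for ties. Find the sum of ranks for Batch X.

18

Sorted (descending): 79, 77, 77, 76, 75, 73, 73, 70, 69
The 2 values of 77 occupy positions 2–3 → each gets rank 3.
The 2 values of 73 occupy positions 6–7 → each gets rank 7.
Batch X values → pooled ranks: 73→7, 77→3, 77→3, 79→1, 76→4
Rank sum = 7 + 3 + 3 + 1 + 4 = 18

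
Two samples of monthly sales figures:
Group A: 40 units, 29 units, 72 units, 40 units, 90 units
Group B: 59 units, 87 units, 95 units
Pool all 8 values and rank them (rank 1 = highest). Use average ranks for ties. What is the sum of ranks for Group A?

Sorted (descending): 95, 90, 87, 72, 59, 40, 40, 29
The 2 values of 40 occupy positions 6–7 → average rank (6+7)/2 = 6.5.
Group A values → pooled ranks: 40→6.5, 29→8, 72→4, 40→6.5, 90→2
Rank sum = 6.5 + 8 + 4 + 6.5 + 2 = 27

27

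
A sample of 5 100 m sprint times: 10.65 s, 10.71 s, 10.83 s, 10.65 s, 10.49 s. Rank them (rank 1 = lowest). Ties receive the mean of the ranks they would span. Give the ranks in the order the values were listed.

Sorted (ascending): 10.49, 10.65, 10.65, 10.71, 10.83
The 2 values of 10.65 occupy positions 2–3 → average rank (2+3)/2 = 2.5.

2.5, 4, 5, 2.5, 1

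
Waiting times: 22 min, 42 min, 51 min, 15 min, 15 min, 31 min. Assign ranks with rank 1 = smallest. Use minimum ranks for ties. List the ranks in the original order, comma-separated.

Sorted (ascending): 15, 15, 22, 31, 42, 51
The 2 values of 15 occupy positions 1–2 → each gets rank 1.

3, 5, 6, 1, 1, 4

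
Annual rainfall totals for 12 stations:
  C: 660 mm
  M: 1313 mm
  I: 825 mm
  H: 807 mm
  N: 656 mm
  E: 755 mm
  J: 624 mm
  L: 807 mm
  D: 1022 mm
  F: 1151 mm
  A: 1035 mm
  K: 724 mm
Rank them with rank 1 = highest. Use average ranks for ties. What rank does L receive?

Sorted (descending): 1313, 1151, 1035, 1022, 825, 807, 807, 755, 724, 660, 656, 624
The 2 values of 807 occupy positions 6–7 → average rank (6+7)/2 = 6.5.
L has value 807 mm → rank 6.5.

6.5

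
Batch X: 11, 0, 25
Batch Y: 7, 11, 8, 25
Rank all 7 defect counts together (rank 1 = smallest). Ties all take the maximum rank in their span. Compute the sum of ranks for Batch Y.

17

Sorted (ascending): 0, 7, 8, 11, 11, 25, 25
The 2 values of 11 occupy positions 4–5 → each gets rank 5.
The 2 values of 25 occupy positions 6–7 → each gets rank 7.
Batch Y values → pooled ranks: 7→2, 11→5, 8→3, 25→7
Rank sum = 2 + 5 + 3 + 7 = 17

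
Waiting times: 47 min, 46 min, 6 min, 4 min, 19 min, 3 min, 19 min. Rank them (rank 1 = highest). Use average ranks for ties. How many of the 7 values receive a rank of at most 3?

2

Sorted (descending): 47, 46, 19, 19, 6, 4, 3
The 2 values of 19 occupy positions 3–4 → average rank (3+4)/2 = 3.5.
Ranks ≤ 3: {1, 2} → 2 values.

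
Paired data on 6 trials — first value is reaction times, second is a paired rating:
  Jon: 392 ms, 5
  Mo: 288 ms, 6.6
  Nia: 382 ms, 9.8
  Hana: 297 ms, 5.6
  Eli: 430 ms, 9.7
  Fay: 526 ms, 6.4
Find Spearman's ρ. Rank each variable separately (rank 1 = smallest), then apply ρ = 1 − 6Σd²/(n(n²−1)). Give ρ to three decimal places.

Ranks of variable 1: 4, 1, 3, 2, 5, 6
Ranks of variable 2: 1, 4, 6, 2, 5, 3
d = r₁ − r₂: 3, -3, -3, 0, 0, 3
d²: 9, 9, 9, 0, 0, 9; Σd² = 36
ρ = 1 − 6·36/(6·35) = 1 − 216/210 = -0.029

-0.029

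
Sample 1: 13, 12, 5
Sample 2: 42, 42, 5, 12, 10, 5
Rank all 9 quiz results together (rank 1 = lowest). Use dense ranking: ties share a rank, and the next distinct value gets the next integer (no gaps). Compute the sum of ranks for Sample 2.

17

Sorted (ascending): 5, 5, 5, 10, 12, 12, 13, 42, 42
The 3 values of 5 share dense rank 1.
The 2 values of 12 share dense rank 3.
The 2 values of 42 share dense rank 5.
Remaining distinct values take the next consecutive integers.
Sample 2 values → pooled ranks: 42→5, 42→5, 5→1, 12→3, 10→2, 5→1
Rank sum = 5 + 5 + 1 + 3 + 2 + 1 = 17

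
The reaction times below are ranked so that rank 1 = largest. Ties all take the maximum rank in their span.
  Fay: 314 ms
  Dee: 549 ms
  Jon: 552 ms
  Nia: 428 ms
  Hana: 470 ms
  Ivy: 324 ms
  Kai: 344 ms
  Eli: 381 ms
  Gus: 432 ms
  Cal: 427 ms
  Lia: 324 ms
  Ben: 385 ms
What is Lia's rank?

Sorted (descending): 552, 549, 470, 432, 428, 427, 385, 381, 344, 324, 324, 314
The 2 values of 324 occupy positions 10–11 → each gets rank 11.
Lia has value 324 ms → rank 11.

11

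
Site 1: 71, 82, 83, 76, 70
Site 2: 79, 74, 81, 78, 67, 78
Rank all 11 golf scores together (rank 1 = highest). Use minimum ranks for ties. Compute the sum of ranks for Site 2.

36

Sorted (descending): 83, 82, 81, 79, 78, 78, 76, 74, 71, 70, 67
The 2 values of 78 occupy positions 5–6 → each gets rank 5.
Site 2 values → pooled ranks: 79→4, 74→8, 81→3, 78→5, 67→11, 78→5
Rank sum = 4 + 8 + 3 + 5 + 11 + 5 = 36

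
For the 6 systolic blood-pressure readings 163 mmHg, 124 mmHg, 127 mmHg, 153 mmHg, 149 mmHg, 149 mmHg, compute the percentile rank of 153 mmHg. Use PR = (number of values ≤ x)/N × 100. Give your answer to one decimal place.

83.3

N = 6.
Strictly below 153: 4. Equal to 153: 1.
PR = 5/6 × 100 = 83.3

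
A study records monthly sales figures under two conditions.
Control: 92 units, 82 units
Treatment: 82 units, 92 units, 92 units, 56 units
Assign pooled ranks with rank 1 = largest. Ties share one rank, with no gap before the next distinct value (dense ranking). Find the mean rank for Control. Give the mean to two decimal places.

Sorted (descending): 92, 92, 92, 82, 82, 56
The 3 values of 92 share dense rank 1.
The 2 values of 82 share dense rank 2.
Remaining distinct values take the next consecutive integers.
Control values → pooled ranks: 92→1, 82→2
Mean rank = (1 + 2) / 2 = 1.50

1.50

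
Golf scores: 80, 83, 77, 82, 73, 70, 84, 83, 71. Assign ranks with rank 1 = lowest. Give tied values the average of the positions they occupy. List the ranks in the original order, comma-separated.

5, 7.5, 4, 6, 3, 1, 9, 7.5, 2

Sorted (ascending): 70, 71, 73, 77, 80, 82, 83, 83, 84
The 2 values of 83 occupy positions 7–8 → average rank (7+8)/2 = 7.5.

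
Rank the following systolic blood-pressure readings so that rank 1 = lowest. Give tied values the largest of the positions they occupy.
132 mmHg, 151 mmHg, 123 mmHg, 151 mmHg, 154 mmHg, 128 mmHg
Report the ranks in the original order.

3, 5, 1, 5, 6, 2

Sorted (ascending): 123, 128, 132, 151, 151, 154
The 2 values of 151 occupy positions 4–5 → each gets rank 5.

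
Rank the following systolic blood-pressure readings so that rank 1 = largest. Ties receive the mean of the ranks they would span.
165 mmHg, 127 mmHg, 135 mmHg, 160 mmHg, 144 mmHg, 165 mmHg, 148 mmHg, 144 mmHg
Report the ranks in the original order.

Sorted (descending): 165, 165, 160, 148, 144, 144, 135, 127
The 2 values of 165 occupy positions 1–2 → average rank (1+2)/2 = 1.5.
The 2 values of 144 occupy positions 5–6 → average rank (5+6)/2 = 5.5.

1.5, 8, 7, 3, 5.5, 1.5, 4, 5.5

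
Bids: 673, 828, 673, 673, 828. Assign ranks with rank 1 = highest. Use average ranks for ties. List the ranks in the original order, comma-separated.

Sorted (descending): 828, 828, 673, 673, 673
The 2 values of 828 occupy positions 1–2 → average rank (1+2)/2 = 1.5.
The 3 values of 673 occupy positions 3–5 → average rank 4.

4, 1.5, 4, 4, 1.5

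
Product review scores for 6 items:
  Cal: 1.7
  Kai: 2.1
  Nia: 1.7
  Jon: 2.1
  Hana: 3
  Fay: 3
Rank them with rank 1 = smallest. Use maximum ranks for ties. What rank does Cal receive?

2

Sorted (ascending): 1.7, 1.7, 2.1, 2.1, 3, 3
The 2 values of 1.7 occupy positions 1–2 → each gets rank 2.
The 2 values of 2.1 occupy positions 3–4 → each gets rank 4.
The 2 values of 3 occupy positions 5–6 → each gets rank 6.
Cal has value 1.7 → rank 2.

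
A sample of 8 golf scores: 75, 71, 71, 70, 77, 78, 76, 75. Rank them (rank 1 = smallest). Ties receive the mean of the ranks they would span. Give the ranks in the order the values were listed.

Sorted (ascending): 70, 71, 71, 75, 75, 76, 77, 78
The 2 values of 71 occupy positions 2–3 → average rank (2+3)/2 = 2.5.
The 2 values of 75 occupy positions 4–5 → average rank (4+5)/2 = 4.5.

4.5, 2.5, 2.5, 1, 7, 8, 6, 4.5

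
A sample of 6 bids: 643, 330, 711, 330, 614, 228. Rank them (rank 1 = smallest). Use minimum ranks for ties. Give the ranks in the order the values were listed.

5, 2, 6, 2, 4, 1

Sorted (ascending): 228, 330, 330, 614, 643, 711
The 2 values of 330 occupy positions 2–3 → each gets rank 2.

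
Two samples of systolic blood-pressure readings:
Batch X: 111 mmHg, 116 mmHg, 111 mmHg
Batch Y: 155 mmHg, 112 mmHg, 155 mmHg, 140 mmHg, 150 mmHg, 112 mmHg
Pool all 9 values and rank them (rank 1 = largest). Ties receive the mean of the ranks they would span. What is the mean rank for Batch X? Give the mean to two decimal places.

7.33

Sorted (descending): 155, 155, 150, 140, 116, 112, 112, 111, 111
The 2 values of 155 occupy positions 1–2 → average rank (1+2)/2 = 1.5.
The 2 values of 112 occupy positions 6–7 → average rank (6+7)/2 = 6.5.
The 2 values of 111 occupy positions 8–9 → average rank (8+9)/2 = 8.5.
Batch X values → pooled ranks: 111→8.5, 116→5, 111→8.5
Mean rank = (8.5 + 5 + 8.5) / 3 = 7.33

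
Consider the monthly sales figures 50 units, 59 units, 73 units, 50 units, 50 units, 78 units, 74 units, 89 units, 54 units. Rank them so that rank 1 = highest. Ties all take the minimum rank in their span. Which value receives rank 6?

54

Sorted (descending): 89, 78, 74, 73, 59, 54, 50, 50, 50
The 3 values of 50 occupy positions 7–9 → each gets rank 7.
Rank 6 → value 54.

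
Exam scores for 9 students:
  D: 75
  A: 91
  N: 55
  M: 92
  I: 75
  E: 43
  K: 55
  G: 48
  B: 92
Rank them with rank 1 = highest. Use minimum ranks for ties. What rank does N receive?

6

Sorted (descending): 92, 92, 91, 75, 75, 55, 55, 48, 43
The 2 values of 92 occupy positions 1–2 → each gets rank 1.
The 2 values of 75 occupy positions 4–5 → each gets rank 4.
The 2 values of 55 occupy positions 6–7 → each gets rank 6.
N has value 55 → rank 6.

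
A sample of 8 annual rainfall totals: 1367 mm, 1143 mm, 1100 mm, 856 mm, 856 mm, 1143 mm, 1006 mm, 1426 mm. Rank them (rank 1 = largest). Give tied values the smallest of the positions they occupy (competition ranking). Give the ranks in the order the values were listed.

2, 3, 5, 7, 7, 3, 6, 1

Sorted (descending): 1426, 1367, 1143, 1143, 1100, 1006, 856, 856
The 2 values of 1143 occupy positions 3–4 → each gets rank 3.
The 2 values of 856 occupy positions 7–8 → each gets rank 7.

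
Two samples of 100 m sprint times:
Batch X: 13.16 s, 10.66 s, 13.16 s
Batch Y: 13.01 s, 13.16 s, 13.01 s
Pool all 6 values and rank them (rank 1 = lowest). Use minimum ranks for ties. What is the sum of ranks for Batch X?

9

Sorted (ascending): 10.66, 13.01, 13.01, 13.16, 13.16, 13.16
The 2 values of 13.01 occupy positions 2–3 → each gets rank 2.
The 3 values of 13.16 occupy positions 4–6 → each gets rank 4.
Batch X values → pooled ranks: 13.16→4, 10.66→1, 13.16→4
Rank sum = 4 + 1 + 4 = 9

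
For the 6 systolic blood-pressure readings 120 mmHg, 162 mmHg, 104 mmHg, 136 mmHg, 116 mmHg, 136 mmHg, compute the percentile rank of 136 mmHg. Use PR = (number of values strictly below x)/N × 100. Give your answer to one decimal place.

N = 6.
Strictly below 136: 3. Equal to 136: 2.
PR = 3/6 × 100 = 50.0

50.0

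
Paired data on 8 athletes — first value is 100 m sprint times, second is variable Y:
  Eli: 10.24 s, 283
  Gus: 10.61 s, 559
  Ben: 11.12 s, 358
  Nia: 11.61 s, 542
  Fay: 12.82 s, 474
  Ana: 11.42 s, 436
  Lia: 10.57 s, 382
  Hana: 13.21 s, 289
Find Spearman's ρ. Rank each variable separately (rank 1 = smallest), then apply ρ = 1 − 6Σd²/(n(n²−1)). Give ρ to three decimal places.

0.190

Ranks of variable 1: 1, 3, 4, 6, 7, 5, 2, 8
Ranks of variable 2: 1, 8, 3, 7, 6, 5, 4, 2
d = r₁ − r₂: 0, -5, 1, -1, 1, 0, -2, 6
d²: 0, 25, 1, 1, 1, 0, 4, 36; Σd² = 68
ρ = 1 − 6·68/(8·63) = 1 − 408/504 = 0.190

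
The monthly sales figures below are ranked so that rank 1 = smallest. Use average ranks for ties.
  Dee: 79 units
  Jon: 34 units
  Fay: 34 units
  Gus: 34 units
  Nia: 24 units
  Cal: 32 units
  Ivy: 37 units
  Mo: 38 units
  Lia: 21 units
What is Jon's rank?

5

Sorted (ascending): 21, 24, 32, 34, 34, 34, 37, 38, 79
The 3 values of 34 occupy positions 4–6 → average rank 5.
Jon has value 34 units → rank 5.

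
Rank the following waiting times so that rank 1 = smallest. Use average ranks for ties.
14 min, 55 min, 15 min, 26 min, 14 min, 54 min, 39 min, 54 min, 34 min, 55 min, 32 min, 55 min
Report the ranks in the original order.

1.5, 11, 3, 4, 1.5, 8.5, 7, 8.5, 6, 11, 5, 11

Sorted (ascending): 14, 14, 15, 26, 32, 34, 39, 54, 54, 55, 55, 55
The 2 values of 14 occupy positions 1–2 → average rank (1+2)/2 = 1.5.
The 2 values of 54 occupy positions 8–9 → average rank (8+9)/2 = 8.5.
The 3 values of 55 occupy positions 10–12 → average rank 11.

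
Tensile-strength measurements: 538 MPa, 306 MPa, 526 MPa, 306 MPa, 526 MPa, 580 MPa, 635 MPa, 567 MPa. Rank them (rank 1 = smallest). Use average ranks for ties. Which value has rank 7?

Sorted (ascending): 306, 306, 526, 526, 538, 567, 580, 635
The 2 values of 306 occupy positions 1–2 → average rank (1+2)/2 = 1.5.
The 2 values of 526 occupy positions 3–4 → average rank (3+4)/2 = 3.5.
Rank 7 → value 580.

580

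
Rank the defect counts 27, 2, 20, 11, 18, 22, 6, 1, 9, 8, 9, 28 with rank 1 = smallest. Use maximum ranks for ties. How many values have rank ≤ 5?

4

Sorted (ascending): 1, 2, 6, 8, 9, 9, 11, 18, 20, 22, 27, 28
The 2 values of 9 occupy positions 5–6 → each gets rank 6.
Ranks ≤ 5: {1, 2, 3, 4} → 4 values.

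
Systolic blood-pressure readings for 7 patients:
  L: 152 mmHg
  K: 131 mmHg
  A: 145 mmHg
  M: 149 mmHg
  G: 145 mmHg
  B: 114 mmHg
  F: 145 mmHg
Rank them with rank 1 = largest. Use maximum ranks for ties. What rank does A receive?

5

Sorted (descending): 152, 149, 145, 145, 145, 131, 114
The 3 values of 145 occupy positions 3–5 → each gets rank 5.
A has value 145 mmHg → rank 5.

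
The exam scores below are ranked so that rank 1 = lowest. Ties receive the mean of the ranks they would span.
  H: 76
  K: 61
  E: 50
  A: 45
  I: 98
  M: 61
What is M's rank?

Sorted (ascending): 45, 50, 61, 61, 76, 98
The 2 values of 61 occupy positions 3–4 → average rank (3+4)/2 = 3.5.
M has value 61 → rank 3.5.

3.5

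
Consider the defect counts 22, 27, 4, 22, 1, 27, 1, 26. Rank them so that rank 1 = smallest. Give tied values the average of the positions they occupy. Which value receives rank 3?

Sorted (ascending): 1, 1, 4, 22, 22, 26, 27, 27
The 2 values of 1 occupy positions 1–2 → average rank (1+2)/2 = 1.5.
The 2 values of 22 occupy positions 4–5 → average rank (4+5)/2 = 4.5.
The 2 values of 27 occupy positions 7–8 → average rank (7+8)/2 = 7.5.
Rank 3 → value 4.

4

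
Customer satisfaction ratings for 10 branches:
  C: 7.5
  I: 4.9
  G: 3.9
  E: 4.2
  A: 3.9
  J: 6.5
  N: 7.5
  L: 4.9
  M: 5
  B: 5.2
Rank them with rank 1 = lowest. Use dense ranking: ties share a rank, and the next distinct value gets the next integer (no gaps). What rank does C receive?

Sorted (ascending): 3.9, 3.9, 4.2, 4.9, 4.9, 5, 5.2, 6.5, 7.5, 7.5
The 2 values of 3.9 share dense rank 1.
The 2 values of 4.9 share dense rank 3.
The 2 values of 7.5 share dense rank 7.
Remaining distinct values take the next consecutive integers.
C has value 7.5 → rank 7.

7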